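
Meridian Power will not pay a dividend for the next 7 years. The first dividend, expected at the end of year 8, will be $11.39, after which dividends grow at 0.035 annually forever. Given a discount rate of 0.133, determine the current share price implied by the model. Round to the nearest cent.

Deferred-dividend DDM. At t=7 the remaining stream is a growing perpetuity with first payment D_8 = 11.39.
V_7 = D_8/(r−g) = 11.39/(0.133−0.035) = 116.2245
P₀ = V_7/(1+r)^7 = 116.2245/(1+0.133)^7 = 48.4940

$48.49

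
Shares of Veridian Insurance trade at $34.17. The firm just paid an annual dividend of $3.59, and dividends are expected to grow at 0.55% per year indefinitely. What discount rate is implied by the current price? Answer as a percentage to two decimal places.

11.11%

Rearranging the constant-growth DDM: r = D₁/P₀ + g.
D₁ = 3.59 × (1 + 0.0055) = 3.6097.
r = 3.6097 / 34.17 + 0.0055 = 0.10564 + 0.0055 = 0.11114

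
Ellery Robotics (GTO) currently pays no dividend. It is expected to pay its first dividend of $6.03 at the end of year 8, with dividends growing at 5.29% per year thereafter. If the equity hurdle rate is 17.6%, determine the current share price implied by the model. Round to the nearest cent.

Deferred-dividend DDM. At t=7 the remaining stream is a growing perpetuity with first payment D_8 = 6.03.
V_7 = D_8/(r−g) = 6.03/(0.176−0.0529) = 48.9846
P₀ = V_7/(1+r)^7 = 48.9846/(1+0.176)^7 = 15.7474

$15.75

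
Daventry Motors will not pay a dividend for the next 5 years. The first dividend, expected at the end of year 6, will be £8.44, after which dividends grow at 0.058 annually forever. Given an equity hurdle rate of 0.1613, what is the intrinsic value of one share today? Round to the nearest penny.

Deferred-dividend DDM. At t=5 the remaining stream is a growing perpetuity with first payment D_6 = 8.44.
V_5 = D_6/(r−g) = 8.44/(0.1613−0.058) = 81.7038
P₀ = V_5/(1+r)^5 = 81.7038/(1+0.1613)^5 = 38.6830

£38.68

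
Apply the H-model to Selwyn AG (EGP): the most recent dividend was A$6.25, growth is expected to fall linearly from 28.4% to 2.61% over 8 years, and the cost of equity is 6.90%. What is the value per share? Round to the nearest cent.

H-model: P₀ = D₀[(1+g_L) + H(g_S−g_L)]/(r−g_L), with H = 8/2 = 4.
P₀ = 6.25 × [(1+0.0261) + 4×(0.284−0.0261)] / (0.069−0.0261)
   = 6.25 × 2.0577 / 0.0429 = 299.7815

A$299.78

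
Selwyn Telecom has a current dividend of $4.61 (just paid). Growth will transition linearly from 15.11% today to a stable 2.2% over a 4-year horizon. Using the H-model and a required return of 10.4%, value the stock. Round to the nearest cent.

H-model: P₀ = D₀[(1+g_L) + H(g_S−g_L)]/(r−g_L), with H = 4/2 = 2.
P₀ = 4.61 × [(1+0.022) + 2×(0.1511−0.022)] / (0.104−0.022)
   = 4.61 × 1.2802 / 0.082 = 71.9722

$71.97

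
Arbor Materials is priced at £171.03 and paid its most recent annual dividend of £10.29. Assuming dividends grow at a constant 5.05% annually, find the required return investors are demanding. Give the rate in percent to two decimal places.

Rearranging the constant-growth DDM: r = D₁/P₀ + g.
D₁ = 10.29 × (1 + 0.0505) = 10.8096.
r = 10.8096 / 171.03 + 0.0505 = 0.06320 + 0.0505 = 0.11370

11.37%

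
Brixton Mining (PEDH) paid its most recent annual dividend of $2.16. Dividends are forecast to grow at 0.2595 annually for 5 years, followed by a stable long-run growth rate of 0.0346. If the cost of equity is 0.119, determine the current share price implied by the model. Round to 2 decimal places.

$63.45

Two-stage DDM. Project D₁…D_5 at 0.2595, terminal growth 0.0346, discount at r = 0.119.
D_1 = 2.7205
D_2 = 3.4265
D_3 = 4.3157
D_4 = 5.4356
D_5 = 6.8461
Terminal value at t=5: TV = D_6/(r−g) = 7.0830/(0.119−0.0346) = 83.9218
P₀ = 2.7205/(1+0.119)^1 + 3.4265/(1+0.119)^2 + 4.3157/(1+0.119)^3 + 5.4356/(1+0.119)^4 + 6.8461/(1+0.119)^5 + 83.9218/(1+0.119)^5 = 63.4492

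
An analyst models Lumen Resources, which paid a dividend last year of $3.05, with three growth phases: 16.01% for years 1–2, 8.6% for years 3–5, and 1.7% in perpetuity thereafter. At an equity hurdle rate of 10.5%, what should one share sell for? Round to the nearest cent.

Three-stage DDM. Project D₁…D_5; terminal Gordon value at t=5 with g = 0.017; discount at r = 0.105.
D_1 = 3.5383
D_2 = 4.1048
D_3 = 4.4578
D_4 = 4.8412
D_5 = 5.2575
TV_5 = 5.3469/(0.105−0.017) = 60.7601
P₀ = Σ Dₜ/(1+r)ᵗ + TV_5/(1+r)^5 = 53.1876

$53.19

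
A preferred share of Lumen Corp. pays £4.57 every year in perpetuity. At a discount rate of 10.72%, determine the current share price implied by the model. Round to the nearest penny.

Zero-growth DDM (perpetuity): P₀ = D/r = 4.57 / 0.1072 = 42.6306

£42.63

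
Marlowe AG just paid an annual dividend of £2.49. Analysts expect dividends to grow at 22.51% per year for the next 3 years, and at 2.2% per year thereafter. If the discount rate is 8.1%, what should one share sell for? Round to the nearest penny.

Two-stage DDM. Project D₁…D_3 at 0.2251, terminal growth 0.022, discount at r = 0.081.
D_1 = 3.0505
D_2 = 3.7372
D_3 = 4.5784
Terminal value at t=3: TV = D_4/(r−g) = 4.6791/(0.081−0.022) = 79.3072
P₀ = 3.0505/(1+0.081)^1 + 3.7372/(1+0.081)^2 + 4.5784/(1+0.081)^3 + 79.3072/(1+0.081)^3 = 72.4265

£72.43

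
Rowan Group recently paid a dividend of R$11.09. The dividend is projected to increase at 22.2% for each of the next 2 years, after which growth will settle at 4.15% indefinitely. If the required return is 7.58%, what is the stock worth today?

Two-stage DDM. Project D₁…D_2 at 0.222, terminal growth 0.0415, discount at r = 0.0758.
D_1 = 13.5520
D_2 = 16.5605
Terminal value at t=2: TV = D_3/(r−g) = 17.2478/(0.0758−0.0415) = 502.8508
P₀ = 13.5520/(1+0.0758)^1 + 16.5605/(1+0.0758)^2 + 502.8508/(1+0.0758)^2 = 461.3924

R$461.39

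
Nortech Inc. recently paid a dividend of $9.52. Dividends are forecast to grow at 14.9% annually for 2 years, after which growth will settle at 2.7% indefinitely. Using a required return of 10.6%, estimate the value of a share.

Two-stage DDM. Project D₁…D_2 at 0.149, terminal growth 0.027, discount at r = 0.106.
D_1 = 10.9385
D_2 = 12.5683
Terminal value at t=2: TV = D_3/(r−g) = 12.9077/(0.106−0.027) = 163.3881
P₀ = 10.9385/(1+0.106)^1 + 12.5683/(1+0.106)^2 + 163.3881/(1+0.106)^2 = 153.7351

$153.74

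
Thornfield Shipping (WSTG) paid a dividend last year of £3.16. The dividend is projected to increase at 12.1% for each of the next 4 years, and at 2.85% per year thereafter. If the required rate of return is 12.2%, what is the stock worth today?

£47.25

Two-stage DDM. Project D₁…D_4 at 0.121, terminal growth 0.0285, discount at r = 0.122.
D_1 = 3.5424
D_2 = 3.9710
D_3 = 4.4515
D_4 = 4.9901
Terminal value at t=4: TV = D_5/(r−g) = 5.1323/(0.122−0.0285) = 54.8911
P₀ = 3.5424/(1+0.122)^1 + 3.9710/(1+0.122)^2 + 4.4515/(1+0.122)^3 + 4.9901/(1+0.122)^4 + 54.8911/(1+0.122)^4 = 47.2481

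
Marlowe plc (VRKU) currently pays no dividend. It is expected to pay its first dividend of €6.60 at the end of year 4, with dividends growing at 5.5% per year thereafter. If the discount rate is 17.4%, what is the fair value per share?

€34.28

Deferred-dividend DDM. At t=3 the remaining stream is a growing perpetuity with first payment D_4 = 6.60.
V_3 = D_4/(r−g) = 6.60/(0.174−0.055) = 55.4622
P₀ = V_3/(1+r)^3 = 55.4622/(1+0.174)^3 = 34.2762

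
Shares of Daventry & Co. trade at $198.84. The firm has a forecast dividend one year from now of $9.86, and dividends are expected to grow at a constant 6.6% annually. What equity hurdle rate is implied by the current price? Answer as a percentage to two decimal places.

11.56%

Rearranging the constant-growth DDM: r = D₁/P₀ + g.
r = 9.8600 / 198.84 + 0.066 = 0.04959 + 0.066 = 0.11559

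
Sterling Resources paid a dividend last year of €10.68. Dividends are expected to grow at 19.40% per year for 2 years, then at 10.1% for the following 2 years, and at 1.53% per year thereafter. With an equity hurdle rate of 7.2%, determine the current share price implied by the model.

€302.99

Three-stage DDM. Project D₁…D_4; terminal Gordon value at t=4 with g = 0.0153; discount at r = 0.072.
D_1 = 12.7519
D_2 = 15.2258
D_3 = 16.7636
D_4 = 18.4567
TV_4 = 18.7391/(0.072−0.0153) = 330.4957
P₀ = Σ Dₜ/(1+r)ᵗ + TV_4/(1+r)^4 = 302.9854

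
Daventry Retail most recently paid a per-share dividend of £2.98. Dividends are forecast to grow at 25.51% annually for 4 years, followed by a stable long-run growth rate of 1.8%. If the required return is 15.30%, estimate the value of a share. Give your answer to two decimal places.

£46.36

Two-stage DDM. Project D₁…D_4 at 0.2551, terminal growth 0.018, discount at r = 0.153.
D_1 = 3.7402
D_2 = 4.6943
D_3 = 5.8918
D_4 = 7.3949
Terminal value at t=4: TV = D_5/(r−g) = 7.5280/(0.153−0.018) = 55.7627
P₀ = 3.7402/(1+0.153)^1 + 4.6943/(1+0.153)^2 + 5.8918/(1+0.153)^3 + 7.3949/(1+0.153)^4 + 55.7627/(1+0.153)^4 = 46.3550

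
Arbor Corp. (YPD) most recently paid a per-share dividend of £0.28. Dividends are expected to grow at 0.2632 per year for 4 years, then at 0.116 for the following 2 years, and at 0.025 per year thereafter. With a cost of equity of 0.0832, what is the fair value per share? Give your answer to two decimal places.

£12.43

Three-stage DDM. Project D₁…D_6; terminal Gordon value at t=6 with g = 0.025; discount at r = 0.0832.
D_1 = 0.3537
D_2 = 0.4468
D_3 = 0.5644
D_4 = 0.7129
D_5 = 0.7956
D_6 = 0.8879
TV_6 = 0.9101/(0.0832−0.025) = 15.6378
P₀ = Σ Dₜ/(1+r)ᵗ + TV_6/(1+r)^6 = 12.4336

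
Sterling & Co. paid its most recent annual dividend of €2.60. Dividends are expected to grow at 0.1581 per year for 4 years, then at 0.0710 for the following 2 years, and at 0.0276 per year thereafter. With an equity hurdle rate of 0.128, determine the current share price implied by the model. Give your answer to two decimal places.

€43.11

Three-stage DDM. Project D₁…D_6; terminal Gordon value at t=6 with g = 0.0276; discount at r = 0.128.
D_1 = 3.0111
D_2 = 3.4871
D_3 = 4.0384
D_4 = 4.6769
D_5 = 5.0090
D_6 = 5.3646
TV_6 = 5.5127/(0.128−0.0276) = 54.9069
P₀ = Σ Dₜ/(1+r)ᵗ + TV_6/(1+r)^6 = 43.1143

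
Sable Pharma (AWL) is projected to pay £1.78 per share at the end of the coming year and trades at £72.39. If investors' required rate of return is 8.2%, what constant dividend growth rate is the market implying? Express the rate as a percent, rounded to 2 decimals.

From P₀ = D₁/(r − g), the implied growth is g = r − D₁/P₀.
g = 0.082 − 1.78/72.39 = 0.082 − 0.02459 = 0.05741

5.74%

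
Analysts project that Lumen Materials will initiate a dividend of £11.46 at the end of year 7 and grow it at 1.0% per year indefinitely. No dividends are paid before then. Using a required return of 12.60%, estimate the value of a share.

Deferred-dividend DDM. At t=6 the remaining stream is a growing perpetuity with first payment D_7 = 11.46.
V_6 = D_7/(r−g) = 11.46/(0.126−0.01) = 98.7931
P₀ = V_6/(1+r)^6 = 98.7931/(1+0.126)^6 = 48.4726

£48.47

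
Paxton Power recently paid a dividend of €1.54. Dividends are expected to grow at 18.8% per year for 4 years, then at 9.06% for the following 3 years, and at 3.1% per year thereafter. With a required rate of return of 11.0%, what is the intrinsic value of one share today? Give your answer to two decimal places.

Three-stage DDM. Project D₁…D_7; terminal Gordon value at t=7 with g = 0.031; discount at r = 0.11.
D_1 = 1.8295
D_2 = 2.1735
D_3 = 2.5821
D_4 = 3.0675
D_5 = 3.3454
D_6 = 3.6485
D_7 = 3.9791
TV_7 = 4.1024/(0.11−0.031) = 51.9295
P₀ = Σ Dₜ/(1+r)ᵗ + TV_7/(1+r)^7 = 38.1858

€38.19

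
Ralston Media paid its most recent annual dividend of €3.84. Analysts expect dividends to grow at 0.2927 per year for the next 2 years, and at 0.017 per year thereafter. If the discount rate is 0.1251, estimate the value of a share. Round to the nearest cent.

Two-stage DDM. Project D₁…D_2 at 0.2927, terminal growth 0.017, discount at r = 0.1251.
D_1 = 4.9640
D_2 = 6.4169
Terminal value at t=2: TV = D_3/(r−g) = 6.5260/(0.1251−0.017) = 60.3701
P₀ = 4.9640/(1+0.1251)^1 + 6.4169/(1+0.1251)^2 + 60.3701/(1+0.1251)^2 = 57.1726

€57.17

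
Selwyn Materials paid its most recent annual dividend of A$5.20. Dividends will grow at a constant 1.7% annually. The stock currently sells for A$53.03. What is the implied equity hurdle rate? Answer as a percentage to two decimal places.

11.67%

Rearranging the constant-growth DDM: r = D₁/P₀ + g.
D₁ = 5.20 × (1 + 0.017) = 5.2884.
r = 5.2884 / 53.03 + 0.017 = 0.09972 + 0.017 = 0.11672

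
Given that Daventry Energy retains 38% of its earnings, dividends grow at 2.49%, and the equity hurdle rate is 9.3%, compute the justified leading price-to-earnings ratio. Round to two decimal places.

9.10

Payout ratio b = 1 − 0.38 = 0.62.
Justified leading P/E = b/(r−g) = 0.62/(0.093−0.0249) = 9.1043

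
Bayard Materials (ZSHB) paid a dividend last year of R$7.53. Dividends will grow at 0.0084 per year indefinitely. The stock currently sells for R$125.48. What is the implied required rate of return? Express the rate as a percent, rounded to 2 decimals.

6.89%

Rearranging the constant-growth DDM: r = D₁/P₀ + g.
D₁ = 7.53 × (1 + 0.0084) = 7.5933.
r = 7.5933 / 125.48 + 0.0084 = 0.06051 + 0.0084 = 0.06891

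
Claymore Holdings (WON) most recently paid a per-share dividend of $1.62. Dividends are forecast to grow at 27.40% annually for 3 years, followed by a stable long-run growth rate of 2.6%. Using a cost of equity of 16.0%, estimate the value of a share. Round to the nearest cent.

$22.31

Two-stage DDM. Project D₁…D_3 at 0.274, terminal growth 0.026, discount at r = 0.16.
D_1 = 2.0639
D_2 = 2.6294
D_3 = 3.3498
Terminal value at t=3: TV = D_4/(r−g) = 3.4369/(0.16−0.026) = 25.6487
P₀ = 2.0639/(1+0.16)^1 + 2.6294/(1+0.16)^2 + 3.3498/(1+0.16)^3 + 25.6487/(1+0.16)^3 = 22.3114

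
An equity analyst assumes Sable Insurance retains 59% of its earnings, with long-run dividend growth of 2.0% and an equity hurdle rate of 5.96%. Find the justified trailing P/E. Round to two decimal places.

10.56

Payout ratio b = 1 − 0.59 = 0.41.
Justified trailing P/E = b(1+g)/(r−g) = 0.41×(1+0.02)/(0.0596−0.02) = 10.5606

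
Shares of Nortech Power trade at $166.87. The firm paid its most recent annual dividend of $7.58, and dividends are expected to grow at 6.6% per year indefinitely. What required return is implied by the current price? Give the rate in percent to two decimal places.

Rearranging the constant-growth DDM: r = D₁/P₀ + g.
D₁ = 7.58 × (1 + 0.066) = 8.0803.
r = 8.0803 / 166.87 + 0.066 = 0.04842 + 0.066 = 0.11442

11.44%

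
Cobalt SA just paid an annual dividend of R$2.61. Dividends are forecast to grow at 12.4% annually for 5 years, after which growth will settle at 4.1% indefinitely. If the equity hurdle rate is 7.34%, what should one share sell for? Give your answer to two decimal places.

R$120.59

Two-stage DDM. Project D₁…D_5 at 0.124, terminal growth 0.041, discount at r = 0.0734.
D_1 = 2.9336
D_2 = 3.2974
D_3 = 3.7063
D_4 = 4.1659
D_5 = 4.6824
Terminal value at t=5: TV = D_6/(r−g) = 4.8744/(0.0734−0.041) = 150.4450
P₀ = 2.9336/(1+0.0734)^1 + 3.2974/(1+0.0734)^2 + 3.7063/(1+0.0734)^3 + 4.1659/(1+0.0734)^4 + 4.6824/(1+0.0734)^5 + 150.4450/(1+0.0734)^5 = 120.5928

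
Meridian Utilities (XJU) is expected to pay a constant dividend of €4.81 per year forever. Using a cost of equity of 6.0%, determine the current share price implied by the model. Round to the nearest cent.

€80.17

Zero-growth DDM (perpetuity): P₀ = D/r = 4.81 / 0.06 = 80.1667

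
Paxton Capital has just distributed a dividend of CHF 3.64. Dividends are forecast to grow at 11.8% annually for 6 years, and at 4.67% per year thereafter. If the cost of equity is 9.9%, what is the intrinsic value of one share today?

Two-stage DDM. Project D₁…D_6 at 0.118, terminal growth 0.0467, discount at r = 0.099.
D_1 = 4.0695
D_2 = 4.5497
D_3 = 5.0866
D_4 = 5.6868
D_5 = 6.3579
D_6 = 7.1081
Terminal value at t=6: TV = D_7/(r−g) = 7.4400/(0.099−0.0467) = 142.2567
P₀ = 4.0695/(1+0.099)^1 + 4.5497/(1+0.099)^2 + 5.0866/(1+0.099)^3 + 5.6868/(1+0.099)^4 + 6.3579/(1+0.099)^5 + 7.1081/(1+0.099)^6 + 142.2567/(1+0.099)^6 = 103.9399

CHF 103.94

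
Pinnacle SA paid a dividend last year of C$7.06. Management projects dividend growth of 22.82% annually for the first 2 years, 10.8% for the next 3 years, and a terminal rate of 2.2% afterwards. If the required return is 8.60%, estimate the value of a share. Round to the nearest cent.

Three-stage DDM. Project D₁…D_5; terminal Gordon value at t=5 with g = 0.022; discount at r = 0.086.
D_1 = 8.6711
D_2 = 10.6498
D_3 = 11.8000
D_4 = 13.0744
D_5 = 14.4865
TV_5 = 14.8052/(0.086−0.022) = 231.3306
P₀ = Σ Dₜ/(1+r)ᵗ + TV_5/(1+r)^5 = 198.3549

C$198.35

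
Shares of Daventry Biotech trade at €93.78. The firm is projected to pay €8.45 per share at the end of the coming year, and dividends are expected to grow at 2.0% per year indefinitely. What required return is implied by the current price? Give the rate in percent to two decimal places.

11.01%

Rearranging the constant-growth DDM: r = D₁/P₀ + g.
r = 8.4500 / 93.78 + 0.02 = 0.09010 + 0.02 = 0.11010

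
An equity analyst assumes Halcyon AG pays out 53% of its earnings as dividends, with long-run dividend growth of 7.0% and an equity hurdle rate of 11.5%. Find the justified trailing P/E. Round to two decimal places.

12.60

Justified trailing P/E = b(1+g)/(r−g) = 0.53×(1+0.07)/(0.115−0.07) = 12.6022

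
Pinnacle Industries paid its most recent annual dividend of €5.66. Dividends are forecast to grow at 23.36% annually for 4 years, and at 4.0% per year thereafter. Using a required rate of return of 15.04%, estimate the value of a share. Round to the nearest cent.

€97.54

Two-stage DDM. Project D₁…D_4 at 0.2336, terminal growth 0.04, discount at r = 0.1504.
D_1 = 6.9822
D_2 = 8.6132
D_3 = 10.6253
D_4 = 13.1073
Terminal value at t=4: TV = D_5/(r−g) = 13.6316/(0.1504−0.04) = 123.4747
P₀ = 6.9822/(1+0.1504)^1 + 8.6132/(1+0.1504)^2 + 10.6253/(1+0.1504)^3 + 13.1073/(1+0.1504)^4 + 123.4747/(1+0.1504)^4 = 97.5393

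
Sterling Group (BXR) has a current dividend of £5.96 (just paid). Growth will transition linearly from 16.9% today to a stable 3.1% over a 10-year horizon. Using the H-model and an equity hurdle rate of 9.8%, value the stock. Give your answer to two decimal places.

H-model: P₀ = D₀[(1+g_L) + H(g_S−g_L)]/(r−g_L), with H = 10/2 = 5.
P₀ = 5.96 × [(1+0.031) + 5×(0.169−0.031)] / (0.098−0.031)
   = 5.96 × 1.7210 / 0.067 = 153.0919

£153.09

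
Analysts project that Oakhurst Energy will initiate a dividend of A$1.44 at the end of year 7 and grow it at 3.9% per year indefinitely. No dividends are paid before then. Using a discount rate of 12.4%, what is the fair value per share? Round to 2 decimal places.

A$8.40

Deferred-dividend DDM. At t=6 the remaining stream is a growing perpetuity with first payment D_7 = 1.44.
V_6 = D_7/(r−g) = 1.44/(0.124−0.039) = 16.9412
P₀ = V_6/(1+r)^6 = 16.9412/(1+0.124)^6 = 8.4013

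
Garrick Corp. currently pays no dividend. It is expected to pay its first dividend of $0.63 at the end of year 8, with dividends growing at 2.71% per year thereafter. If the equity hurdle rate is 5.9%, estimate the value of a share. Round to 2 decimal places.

Deferred-dividend DDM. At t=7 the remaining stream is a growing perpetuity with first payment D_8 = 0.63.
V_7 = D_8/(r−g) = 0.63/(0.059−0.0271) = 19.7492
P₀ = V_7/(1+r)^7 = 19.7492/(1+0.059)^7 = 13.2214

$13.22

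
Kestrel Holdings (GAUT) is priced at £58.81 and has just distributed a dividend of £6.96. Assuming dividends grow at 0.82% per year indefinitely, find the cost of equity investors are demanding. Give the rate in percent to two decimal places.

12.75%

Rearranging the constant-growth DDM: r = D₁/P₀ + g.
D₁ = 6.96 × (1 + 0.0082) = 7.0171.
r = 7.0171 / 58.81 + 0.0082 = 0.11932 + 0.0082 = 0.12752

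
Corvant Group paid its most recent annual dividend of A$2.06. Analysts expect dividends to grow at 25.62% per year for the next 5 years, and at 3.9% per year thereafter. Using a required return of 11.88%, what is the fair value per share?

Two-stage DDM. Project D₁…D_5 at 0.2562, terminal growth 0.039, discount at r = 0.1188.
D_1 = 2.5878
D_2 = 3.2508
D_3 = 4.0836
D_4 = 5.1298
D_5 = 6.4441
Terminal value at t=5: TV = D_6/(r−g) = 6.6954/(0.1188−0.039) = 83.9023
P₀ = 2.5878/(1+0.1188)^1 + 3.2508/(1+0.1188)^2 + 4.0836/(1+0.1188)^3 + 5.1298/(1+0.1188)^4 + 6.4441/(1+0.1188)^5 + 83.9023/(1+0.1188)^5 = 62.6406

A$62.64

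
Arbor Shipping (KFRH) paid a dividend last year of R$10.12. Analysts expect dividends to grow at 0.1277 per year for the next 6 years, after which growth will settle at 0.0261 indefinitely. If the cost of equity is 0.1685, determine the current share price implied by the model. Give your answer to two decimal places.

Two-stage DDM. Project D₁…D_6 at 0.1277, terminal growth 0.0261, discount at r = 0.1685.
D_1 = 11.4123
D_2 = 12.8697
D_3 = 14.5131
D_4 = 16.3665
D_5 = 18.4565
D_6 = 20.8134
Terminal value at t=6: TV = D_7/(r−g) = 21.3566/(0.1685−0.0261) = 149.9760
P₀ = 11.4123/(1+0.1685)^1 + 12.8697/(1+0.1685)^2 + 14.5131/(1+0.1685)^3 + 16.3665/(1+0.1685)^4 + 18.4565/(1+0.1685)^5 + 20.8134/(1+0.1685)^6 + 149.9760/(1+0.1685)^6 = 112.6348

R$112.63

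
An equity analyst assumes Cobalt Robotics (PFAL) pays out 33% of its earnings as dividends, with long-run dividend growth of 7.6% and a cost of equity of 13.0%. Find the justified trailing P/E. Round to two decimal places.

6.58

Justified trailing P/E = b(1+g)/(r−g) = 0.33×(1+0.076)/(0.13−0.076) = 6.5756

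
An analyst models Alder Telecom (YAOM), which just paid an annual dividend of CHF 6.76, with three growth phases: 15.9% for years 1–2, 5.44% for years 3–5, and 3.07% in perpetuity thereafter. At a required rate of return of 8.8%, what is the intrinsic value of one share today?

CHF 162.09

Three-stage DDM. Project D₁…D_5; terminal Gordon value at t=5 with g = 0.0307; discount at r = 0.088.
D_1 = 7.8348
D_2 = 9.0806
D_3 = 9.5746
D_4 = 10.0954
D_5 = 10.6446
TV_5 = 10.9714/(0.088−0.0307) = 191.4729
P₀ = Σ Dₜ/(1+r)ᵗ + TV_5/(1+r)^5 = 162.0853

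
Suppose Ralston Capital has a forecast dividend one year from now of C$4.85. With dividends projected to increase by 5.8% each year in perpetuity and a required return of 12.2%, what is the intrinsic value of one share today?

Gordon growth model: P₀ = D₁/(r − g), with D₁ = 4.85 given directly.
P₀ = 4.8500 / (0.122 − 0.058) = 4.8500 / 0.064 = 75.7812

C$75.78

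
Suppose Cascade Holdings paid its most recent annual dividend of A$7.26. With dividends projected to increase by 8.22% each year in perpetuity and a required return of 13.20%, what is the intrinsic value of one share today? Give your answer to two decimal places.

Gordon growth model: P₀ = D₁/(r − g). D₁ = 7.26 × (1 + 0.0822) = 7.8568.
P₀ = 7.8568 / (0.132 − 0.0822) = 7.8568 / 0.0498 = 157.7665

A$157.77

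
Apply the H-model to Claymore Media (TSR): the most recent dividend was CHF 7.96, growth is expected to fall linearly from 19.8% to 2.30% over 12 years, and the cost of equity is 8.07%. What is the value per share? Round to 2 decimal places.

CHF 285.98

H-model: P₀ = D₀[(1+g_L) + H(g_S−g_L)]/(r−g_L), with H = 12/2 = 6.
P₀ = 7.96 × [(1+0.023) + 6×(0.198−0.023)] / (0.0807−0.023)
   = 7.96 × 2.0730 / 0.0577 = 285.9806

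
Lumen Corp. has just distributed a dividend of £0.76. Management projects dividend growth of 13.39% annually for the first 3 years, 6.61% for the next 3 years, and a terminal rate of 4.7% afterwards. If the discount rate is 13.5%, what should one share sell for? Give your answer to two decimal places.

£11.76

Three-stage DDM. Project D₁…D_6; terminal Gordon value at t=6 with g = 0.047; discount at r = 0.135.
D_1 = 0.8618
D_2 = 0.9772
D_3 = 1.1080
D_4 = 1.1812
D_5 = 1.2593
D_6 = 1.3426
TV_6 = 1.4057/(0.135−0.047) = 15.9733
P₀ = Σ Dₜ/(1+r)ᵗ + TV_6/(1+r)^6 = 11.7557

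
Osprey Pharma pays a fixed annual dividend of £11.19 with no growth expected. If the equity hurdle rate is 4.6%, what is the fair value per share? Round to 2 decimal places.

£243.26

Zero-growth DDM (perpetuity): P₀ = D/r = 11.19 / 0.046 = 243.2609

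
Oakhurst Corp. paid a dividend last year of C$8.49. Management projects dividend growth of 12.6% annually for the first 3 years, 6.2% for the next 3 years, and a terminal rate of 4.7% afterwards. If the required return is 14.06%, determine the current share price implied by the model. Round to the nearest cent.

Three-stage DDM. Project D₁…D_6; terminal Gordon value at t=6 with g = 0.047; discount at r = 0.1406.
D_1 = 9.5597
D_2 = 10.7643
D_3 = 12.1206
D_4 = 12.8720
D_5 = 13.6701
D_6 = 14.5177
TV_6 = 15.2000/(0.1406−0.047) = 162.3930
P₀ = Σ Dₜ/(1+r)ᵗ + TV_6/(1+r)^6 = 119.8540

C$119.85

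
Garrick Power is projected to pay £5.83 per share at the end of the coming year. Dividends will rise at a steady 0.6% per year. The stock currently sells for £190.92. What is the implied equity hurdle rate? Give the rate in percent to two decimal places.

3.65%

Rearranging the constant-growth DDM: r = D₁/P₀ + g.
r = 5.8300 / 190.92 + 0.006 = 0.03054 + 0.006 = 0.03654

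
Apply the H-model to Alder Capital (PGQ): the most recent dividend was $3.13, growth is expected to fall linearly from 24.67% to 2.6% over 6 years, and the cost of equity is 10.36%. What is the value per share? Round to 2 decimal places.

$68.09

H-model: P₀ = D₀[(1+g_L) + H(g_S−g_L)]/(r−g_L), with H = 6/2 = 3.
P₀ = 3.13 × [(1+0.026) + 3×(0.2467−0.026)] / (0.1036−0.026)
   = 3.13 × 1.6881 / 0.0776 = 68.0896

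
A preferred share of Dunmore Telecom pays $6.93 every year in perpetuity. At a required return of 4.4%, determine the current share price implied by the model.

$157.50

Zero-growth DDM (perpetuity): P₀ = D/r = 6.93 / 0.044 = 157.5000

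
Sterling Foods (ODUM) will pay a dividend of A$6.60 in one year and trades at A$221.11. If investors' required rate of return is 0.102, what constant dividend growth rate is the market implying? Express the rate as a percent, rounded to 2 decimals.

7.22%

From P₀ = D₁/(r − g), the implied growth is g = r − D₁/P₀.
g = 0.102 − 6.60/221.11 = 0.102 − 0.02985 = 0.07215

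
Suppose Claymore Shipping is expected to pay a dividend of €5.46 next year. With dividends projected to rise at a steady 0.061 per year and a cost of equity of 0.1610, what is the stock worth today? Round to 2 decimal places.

€54.60

Gordon growth model: P₀ = D₁/(r − g), with D₁ = 5.46 given directly.
P₀ = 5.4600 / (0.161 − 0.061) = 5.4600 / 0.1 = 54.6000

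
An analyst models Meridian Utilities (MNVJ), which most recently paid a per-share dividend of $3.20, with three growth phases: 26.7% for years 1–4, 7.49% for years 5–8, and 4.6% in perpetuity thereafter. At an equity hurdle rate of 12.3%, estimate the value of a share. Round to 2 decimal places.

$95.20

Three-stage DDM. Project D₁…D_8; terminal Gordon value at t=8 with g = 0.046; discount at r = 0.123.
D_1 = 4.0544
D_2 = 5.1369
D_3 = 6.5085
D_4 = 8.2462
D_5 = 8.8639
D_6 = 9.5278
D_7 = 10.2414
D_8 = 11.0085
TV_8 = 11.5149/(0.123−0.046) = 149.5442
P₀ = Σ Dₜ/(1+r)ᵗ + TV_8/(1+r)^8 = 95.1955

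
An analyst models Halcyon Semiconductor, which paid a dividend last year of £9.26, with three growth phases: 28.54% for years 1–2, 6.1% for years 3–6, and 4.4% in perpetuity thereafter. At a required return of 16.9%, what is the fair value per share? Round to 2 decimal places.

Three-stage DDM. Project D₁…D_6; terminal Gordon value at t=6 with g = 0.044; discount at r = 0.169.
D_1 = 11.9028
D_2 = 15.2999
D_3 = 16.2332
D_4 = 17.2234
D_5 = 18.2740
D_6 = 19.3887
TV_6 = 20.2418/(0.169−0.044) = 161.9346
P₀ = Σ Dₜ/(1+r)ᵗ + TV_6/(1+r)^6 = 120.1833

£120.18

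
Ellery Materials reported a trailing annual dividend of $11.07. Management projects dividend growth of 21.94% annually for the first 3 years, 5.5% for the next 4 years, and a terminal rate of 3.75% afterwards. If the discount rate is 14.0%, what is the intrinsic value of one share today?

$183.45

Three-stage DDM. Project D₁…D_7; terminal Gordon value at t=7 with g = 0.0375; discount at r = 0.14.
D_1 = 13.4988
D_2 = 16.4604
D_3 = 20.0718
D_4 = 21.1757
D_5 = 22.3404
D_6 = 23.5691
D_7 = 24.8654
TV_7 = 25.7979/(0.14−0.0375) = 251.6867
P₀ = Σ Dₜ/(1+r)ᵗ + TV_7/(1+r)^7 = 183.4536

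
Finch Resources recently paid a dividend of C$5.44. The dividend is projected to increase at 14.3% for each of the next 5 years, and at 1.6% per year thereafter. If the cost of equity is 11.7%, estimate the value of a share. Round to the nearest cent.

Two-stage DDM. Project D₁…D_5 at 0.143, terminal growth 0.016, discount at r = 0.117.
D_1 = 6.2179
D_2 = 7.1071
D_3 = 8.1234
D_4 = 9.2850
D_5 = 10.6128
Terminal value at t=5: TV = D_6/(r−g) = 10.7826/(0.117−0.016) = 106.7585
P₀ = 6.2179/(1+0.117)^1 + 7.1071/(1+0.117)^2 + 8.1234/(1+0.117)^3 + 9.2850/(1+0.117)^4 + 10.6128/(1+0.117)^5 + 106.7585/(1+0.117)^5 = 90.5549

C$90.55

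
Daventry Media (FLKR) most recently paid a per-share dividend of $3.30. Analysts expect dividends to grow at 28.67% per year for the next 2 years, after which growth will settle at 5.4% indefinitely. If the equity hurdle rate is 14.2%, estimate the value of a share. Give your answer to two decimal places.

$58.08

Two-stage DDM. Project D₁…D_2 at 0.2867, terminal growth 0.054, discount at r = 0.142.
D_1 = 4.2461
D_2 = 5.4635
Terminal value at t=2: TV = D_3/(r−g) = 5.7585/(0.142−0.054) = 65.4375
P₀ = 4.2461/(1+0.142)^1 + 5.4635/(1+0.142)^2 + 65.4375/(1+0.142)^2 = 58.0832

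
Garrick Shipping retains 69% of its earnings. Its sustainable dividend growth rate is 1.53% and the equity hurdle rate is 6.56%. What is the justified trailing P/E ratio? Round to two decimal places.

Payout ratio b = 1 − 0.69 = 0.31.
Justified trailing P/E = b(1+g)/(r−g) = 0.31×(1+0.0153)/(0.0656−0.0153) = 6.2573

6.26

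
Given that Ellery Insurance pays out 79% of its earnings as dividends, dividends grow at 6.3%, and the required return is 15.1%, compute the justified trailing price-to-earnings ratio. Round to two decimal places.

9.54

Justified trailing P/E = b(1+g)/(r−g) = 0.79×(1+0.063)/(0.151−0.063) = 9.5428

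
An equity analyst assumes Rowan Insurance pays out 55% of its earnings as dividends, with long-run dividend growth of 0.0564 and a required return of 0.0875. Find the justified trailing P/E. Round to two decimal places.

Justified trailing P/E = b(1+g)/(r−g) = 0.55×(1+0.0564)/(0.0875−0.0564) = 18.6823

18.68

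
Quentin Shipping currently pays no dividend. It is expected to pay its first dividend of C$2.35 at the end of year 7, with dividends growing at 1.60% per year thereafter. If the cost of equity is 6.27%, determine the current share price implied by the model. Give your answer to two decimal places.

Deferred-dividend DDM. At t=6 the remaining stream is a growing perpetuity with first payment D_7 = 2.35.
V_6 = D_7/(r−g) = 2.35/(0.0627−0.016) = 50.3212
P₀ = V_6/(1+r)^6 = 50.3212/(1+0.0627)^6 = 34.9371

C$34.94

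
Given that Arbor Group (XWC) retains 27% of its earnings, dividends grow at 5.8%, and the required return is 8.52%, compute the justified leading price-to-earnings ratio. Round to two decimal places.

Payout ratio b = 1 − 0.27 = 0.73.
Justified leading P/E = b/(r−g) = 0.73/(0.0852−0.058) = 26.8382

26.84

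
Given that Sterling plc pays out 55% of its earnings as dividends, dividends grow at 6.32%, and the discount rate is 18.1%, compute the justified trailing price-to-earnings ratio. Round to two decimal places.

Justified trailing P/E = b(1+g)/(r−g) = 0.55×(1+0.0632)/(0.181−0.0632) = 4.9640

4.96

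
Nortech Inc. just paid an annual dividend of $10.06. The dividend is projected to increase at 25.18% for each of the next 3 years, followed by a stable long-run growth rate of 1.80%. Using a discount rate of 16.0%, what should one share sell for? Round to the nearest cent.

Two-stage DDM. Project D₁…D_3 at 0.2518, terminal growth 0.018, discount at r = 0.16.
D_1 = 12.5931
D_2 = 15.7641
D_3 = 19.7334
Terminal value at t=3: TV = D_4/(r−g) = 20.0886/(0.16−0.018) = 141.4693
P₀ = 12.5931/(1+0.16)^1 + 15.7641/(1+0.16)^2 + 19.7334/(1+0.16)^3 + 141.4693/(1+0.16)^3 = 125.8472

$125.85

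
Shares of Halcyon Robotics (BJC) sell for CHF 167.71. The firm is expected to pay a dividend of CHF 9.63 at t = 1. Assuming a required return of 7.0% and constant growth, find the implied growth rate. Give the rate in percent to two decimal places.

1.26%

From P₀ = D₁/(r − g), the implied growth is g = r − D₁/P₀.
g = 0.07 − 9.63/167.71 = 0.07 − 0.05742 = 0.01258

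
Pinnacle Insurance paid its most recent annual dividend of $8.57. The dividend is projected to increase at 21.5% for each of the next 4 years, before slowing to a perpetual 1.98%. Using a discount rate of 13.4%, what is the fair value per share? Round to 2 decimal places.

$141.71

Two-stage DDM. Project D₁…D_4 at 0.215, terminal growth 0.0198, discount at r = 0.134.
D_1 = 10.4126
D_2 = 12.6512
D_3 = 15.3713
D_4 = 18.6761
Terminal value at t=4: TV = D_5/(r−g) = 19.0459/(0.134−0.0198) = 166.7765
P₀ = 10.4126/(1+0.134)^1 + 12.6512/(1+0.134)^2 + 15.3713/(1+0.134)^3 + 18.6761/(1+0.134)^4 + 166.7765/(1+0.134)^4 = 141.7061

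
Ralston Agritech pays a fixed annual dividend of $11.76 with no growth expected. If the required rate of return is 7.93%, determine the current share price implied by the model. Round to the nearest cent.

Zero-growth DDM (perpetuity): P₀ = D/r = 11.76 / 0.0793 = 148.2976

$148.30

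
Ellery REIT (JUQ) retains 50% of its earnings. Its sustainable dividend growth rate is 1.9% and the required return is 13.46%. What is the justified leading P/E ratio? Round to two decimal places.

4.33

Payout ratio b = 1 − 0.50 = 0.50.
Justified leading P/E = b/(r−g) = 0.50/(0.1346−0.019) = 4.3253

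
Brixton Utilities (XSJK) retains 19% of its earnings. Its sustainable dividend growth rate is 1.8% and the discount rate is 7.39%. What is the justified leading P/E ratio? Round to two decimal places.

Payout ratio b = 1 − 0.19 = 0.81.
Justified leading P/E = b/(r−g) = 0.81/(0.0739−0.018) = 14.4902

14.49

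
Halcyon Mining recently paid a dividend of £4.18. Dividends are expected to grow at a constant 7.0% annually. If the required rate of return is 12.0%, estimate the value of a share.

Gordon growth model: P₀ = D₁/(r − g). D₁ = 4.18 × (1 + 0.07) = 4.4726.
P₀ = 4.4726 / (0.12 − 0.07) = 4.4726 / 0.05 = 89.4520

£89.45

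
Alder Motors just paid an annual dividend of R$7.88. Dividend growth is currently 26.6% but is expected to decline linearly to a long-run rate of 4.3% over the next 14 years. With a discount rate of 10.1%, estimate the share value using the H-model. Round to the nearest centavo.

H-model: P₀ = D₀[(1+g_L) + H(g_S−g_L)]/(r−g_L), with H = 14/2 = 7.
P₀ = 7.88 × [(1+0.043) + 7×(0.266−0.043)] / (0.101−0.043)
   = 7.88 × 2.6040 / 0.058 = 353.7848

R$353.78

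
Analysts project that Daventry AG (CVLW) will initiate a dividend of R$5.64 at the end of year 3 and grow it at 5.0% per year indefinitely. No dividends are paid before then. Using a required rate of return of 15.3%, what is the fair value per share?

R$41.19

Deferred-dividend DDM. At t=2 the remaining stream is a growing perpetuity with first payment D_3 = 5.64.
V_2 = D_3/(r−g) = 5.64/(0.153−0.05) = 54.7573
P₀ = V_2/(1+r)^2 = 54.7573/(1+0.153)^2 = 41.1892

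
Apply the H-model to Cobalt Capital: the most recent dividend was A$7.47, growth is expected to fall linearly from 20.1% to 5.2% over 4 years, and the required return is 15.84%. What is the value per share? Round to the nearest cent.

A$94.78

H-model: P₀ = D₀[(1+g_L) + H(g_S−g_L)]/(r−g_L), with H = 4/2 = 2.
P₀ = 7.47 × [(1+0.052) + 2×(0.201−0.052)] / (0.1584−0.052)
   = 7.47 × 1.3500 / 0.1064 = 94.7791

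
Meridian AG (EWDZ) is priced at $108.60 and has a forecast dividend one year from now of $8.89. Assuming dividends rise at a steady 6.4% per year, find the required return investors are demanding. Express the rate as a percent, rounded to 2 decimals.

14.59%

Rearranging the constant-growth DDM: r = D₁/P₀ + g.
r = 8.8900 / 108.60 + 0.064 = 0.08186 + 0.064 = 0.14586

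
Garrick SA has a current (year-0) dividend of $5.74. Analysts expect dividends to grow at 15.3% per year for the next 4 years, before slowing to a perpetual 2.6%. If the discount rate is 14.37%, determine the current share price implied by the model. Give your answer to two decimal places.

$75.11

Two-stage DDM. Project D₁…D_4 at 0.153, terminal growth 0.026, discount at r = 0.1437.
D_1 = 6.6182
D_2 = 7.6308
D_3 = 8.7983
D_4 = 10.1445
Terminal value at t=4: TV = D_5/(r−g) = 10.4082/(0.1437−0.026) = 88.4301
P₀ = 6.6182/(1+0.1437)^1 + 7.6308/(1+0.1437)^2 + 8.7983/(1+0.1437)^3 + 10.1445/(1+0.1437)^4 + 88.4301/(1+0.1437)^4 = 75.1140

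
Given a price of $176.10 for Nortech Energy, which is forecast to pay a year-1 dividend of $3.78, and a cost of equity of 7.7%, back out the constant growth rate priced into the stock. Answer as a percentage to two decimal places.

5.55%

From P₀ = D₁/(r − g), the implied growth is g = r − D₁/P₀.
g = 0.077 − 3.78/176.10 = 0.077 − 0.02147 = 0.05553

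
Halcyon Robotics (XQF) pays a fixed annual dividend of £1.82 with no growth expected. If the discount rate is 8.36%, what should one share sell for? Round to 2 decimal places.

£21.77

Zero-growth DDM (perpetuity): P₀ = D/r = 1.82 / 0.0836 = 21.7703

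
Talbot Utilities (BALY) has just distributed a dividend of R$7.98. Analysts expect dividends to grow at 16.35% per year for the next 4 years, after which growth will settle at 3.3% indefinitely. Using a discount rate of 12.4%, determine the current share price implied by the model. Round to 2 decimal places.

R$138.83

Two-stage DDM. Project D₁…D_4 at 0.1635, terminal growth 0.033, discount at r = 0.124.
D_1 = 9.2847
D_2 = 10.8028
D_3 = 12.5690
D_4 = 14.6241
Terminal value at t=4: TV = D_5/(r−g) = 15.1067/(0.124−0.033) = 166.0074
P₀ = 9.2847/(1+0.124)^1 + 10.8028/(1+0.124)^2 + 12.5690/(1+0.124)^3 + 14.6241/(1+0.124)^4 + 166.0074/(1+0.124)^4 = 138.8315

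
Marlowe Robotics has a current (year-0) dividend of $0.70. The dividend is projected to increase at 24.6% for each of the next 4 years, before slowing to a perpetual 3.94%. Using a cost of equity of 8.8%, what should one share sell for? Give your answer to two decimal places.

Two-stage DDM. Project D₁…D_4 at 0.246, terminal growth 0.0394, discount at r = 0.088.
D_1 = 0.8722
D_2 = 1.0868
D_3 = 1.3541
D_4 = 1.6872
Terminal value at t=4: TV = D_5/(r−g) = 1.7537/(0.088−0.0394) = 36.0842
P₀ = 0.8722/(1+0.088)^1 + 1.0868/(1+0.088)^2 + 1.3541/(1+0.088)^3 + 1.6872/(1+0.088)^4 + 36.0842/(1+0.088)^4 = 29.7266

$29.73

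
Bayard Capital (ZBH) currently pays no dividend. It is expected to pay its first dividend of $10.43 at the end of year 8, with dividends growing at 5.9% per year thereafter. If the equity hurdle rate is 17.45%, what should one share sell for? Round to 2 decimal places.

Deferred-dividend DDM. At t=7 the remaining stream is a growing perpetuity with first payment D_8 = 10.43.
V_7 = D_8/(r−g) = 10.43/(0.1745−0.059) = 90.3030
P₀ = V_7/(1+r)^7 = 90.3030/(1+0.1745)^7 = 29.2908

$29.29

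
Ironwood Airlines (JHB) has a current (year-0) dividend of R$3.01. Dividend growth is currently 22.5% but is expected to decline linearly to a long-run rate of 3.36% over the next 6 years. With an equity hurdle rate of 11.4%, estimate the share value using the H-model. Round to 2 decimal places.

R$60.19

H-model: P₀ = D₀[(1+g_L) + H(g_S−g_L)]/(r−g_L), with H = 6/2 = 3.
P₀ = 3.01 × [(1+0.0336) + 3×(0.225−0.0336)] / (0.114−0.0336)
   = 3.01 × 1.6078 / 0.0804 = 60.1925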